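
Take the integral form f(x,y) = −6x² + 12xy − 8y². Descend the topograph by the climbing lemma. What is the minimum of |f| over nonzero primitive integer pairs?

translate: b→0 (≡-12 mod 12), so (6,-12,8)→(6,0,2)
flip: (6,0,2)→(2,0,6)
reduced (well bottom): (2,0,6) with a≤c, −a<b≤a
well minimum |f| = |-2| = 2 (negative-definite)

2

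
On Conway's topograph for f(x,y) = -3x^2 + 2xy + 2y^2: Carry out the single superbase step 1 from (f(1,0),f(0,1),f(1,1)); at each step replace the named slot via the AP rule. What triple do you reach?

start (-3,2,1) = (f(1,0),f(0,1),f(1,1))
replace slot 1: 2·(2+1) − (-3) = 9 → (9,2,1)

9,2,1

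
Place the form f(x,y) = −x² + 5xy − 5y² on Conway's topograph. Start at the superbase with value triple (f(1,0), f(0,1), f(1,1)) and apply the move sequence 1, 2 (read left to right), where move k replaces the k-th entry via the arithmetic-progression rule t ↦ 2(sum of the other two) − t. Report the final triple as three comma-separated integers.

start (-1,-5,-1) = (f(1,0),f(0,1),f(1,1))
replace slot 1: 2·((-5)+(-1)) − (-1) = -11 → (-11,-5,-1)
replace slot 2: 2·((-11)+(-1)) − (-5) = -19 → (-11,-19,-1)

-11,-19,-1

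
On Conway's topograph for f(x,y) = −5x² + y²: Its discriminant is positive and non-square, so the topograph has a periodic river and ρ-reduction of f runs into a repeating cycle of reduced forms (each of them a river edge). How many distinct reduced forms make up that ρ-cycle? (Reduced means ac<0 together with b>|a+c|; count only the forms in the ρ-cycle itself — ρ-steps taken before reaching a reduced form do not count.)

D = 20, ⌊√D⌋ = 4
descent: ρ → (1,4,-1)  [lands on river]
river: ρ → (-1,4,1)
ρ-cycle length = 2 (tail of 1 descent step not counted)

2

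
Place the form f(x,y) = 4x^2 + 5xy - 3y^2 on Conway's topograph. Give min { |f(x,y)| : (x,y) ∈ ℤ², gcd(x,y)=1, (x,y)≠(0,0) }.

river: ρ → (-3,7,2)
river: ρ → (2,5,-6)
river: ρ → (-6,7,1)
river: ρ → (1,7,-6)
river: ρ → (-6,5,2)
river: ρ → (2,7,-3)
river: ρ → (-3,5,4)
river: ρ → (4,3,-4)
river: ρ → (-4,5,3)
river: ρ → (3,7,-2)
river: ρ → (-2,5,6)
river: ρ → (6,7,-1)
river: ρ → (-1,7,6)
river: ρ → (6,5,-2)
river: ρ → (-2,7,3)
river: ρ → (3,5,-4)
river: ρ → (-4,3,4)
river: ρ → (4,5,-3)
closes: descent 0, river 18
min |a| on river = 1

1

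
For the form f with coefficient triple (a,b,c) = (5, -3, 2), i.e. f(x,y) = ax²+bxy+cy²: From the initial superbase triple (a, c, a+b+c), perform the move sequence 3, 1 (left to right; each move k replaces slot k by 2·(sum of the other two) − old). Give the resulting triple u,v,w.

start (5,2,4) = (f(1,0),f(0,1),f(1,1))
replace slot 3: 2·(5+2) − 4 = 10 → (5,2,10)
replace slot 1: 2·(2+10) − 5 = 19 → (19,2,10)

19,2,10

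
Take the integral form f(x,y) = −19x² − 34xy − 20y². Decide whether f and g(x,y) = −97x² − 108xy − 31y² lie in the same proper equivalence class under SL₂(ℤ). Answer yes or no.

D₁ = -364, D₂ = -364
f is negative-definite; reduce −f:
−f: translate: b→-4 (≡34 mod 38), so (19,34,20)→(19,-4,5)
−f: flip: (19,-4,5)→(5,4,19)
−f: reduced (well bottom): (5,4,19) with a≤c, −a<b≤a
flip sign back: reduced form of f is (-5,-4,-19)
g is negative-definite; reduce −g:
−g: translate: b→-86 (≡108 mod 194), so (97,108,31)→(97,-86,20)
−g: flip: (97,-86,20)→(20,86,97)
−g: translate: b→6 (≡86 mod 40), so (20,86,97)→(20,6,5)
−g: flip: (20,6,5)→(5,-6,20)
−g: translate: b→4 (≡-6 mod 10), so (5,-6,20)→(5,4,19)
−g: reduced (well bottom): (5,4,19) with a≤c, −a<b≤a
flip sign back: reduced form of g is (-5,-4,-19)
reduced forms (-5, -4, -19) vs (-5, -4, -19) ⇒ equivalent

yes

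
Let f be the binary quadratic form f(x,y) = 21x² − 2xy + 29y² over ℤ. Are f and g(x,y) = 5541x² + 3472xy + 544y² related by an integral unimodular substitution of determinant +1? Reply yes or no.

D₁ = -2432, D₂ = -2432
f: reduced (well bottom): (21,-2,29) with a≤c, −a<b≤a
g: flip: (5541,3472,544)→(544,-3472,5541)
g: translate: b→-208 (≡-3472 mod 1088), so (544,-3472,5541)→(544,-208,21)
g: flip: (544,-208,21)→(21,208,544)
g: translate: b→-2 (≡208 mod 42), so (21,208,544)→(21,-2,29)
g: reduced (well bottom): (21,-2,29) with a≤c, −a<b≤a
reduced forms (21, -2, 29) vs (21, -2, 29) ⇒ equivalent

yes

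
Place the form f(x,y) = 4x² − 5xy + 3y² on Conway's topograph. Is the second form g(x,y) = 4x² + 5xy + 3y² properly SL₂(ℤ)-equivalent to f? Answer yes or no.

D₁ = -23, D₂ = -23
f: translate: b→3 (≡-5 mod 8), so (4,-5,3)→(4,3,2)
f: flip: (4,3,2)→(2,-3,4)
f: translate: b→1 (≡-3 mod 4), so (2,-3,4)→(2,1,3)
f: reduced (well bottom): (2,1,3) with a≤c, −a<b≤a
g: translate: b→-3 (≡5 mod 8), so (4,5,3)→(4,-3,2)
g: flip: (4,-3,2)→(2,3,4)
g: translate: b→-1 (≡3 mod 4), so (2,3,4)→(2,-1,3)
g: reduced (well bottom): (2,-1,3) with a≤c, −a<b≤a
reduced forms (2, 1, 3) vs (2, -1, 3) ⇒ inequivalent

no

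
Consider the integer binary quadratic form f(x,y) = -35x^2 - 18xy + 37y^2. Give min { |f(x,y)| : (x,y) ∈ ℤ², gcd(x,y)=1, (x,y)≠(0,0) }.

descent: ρ → (37,18,-35)  [lands on river]
river: ρ → (-35,52,20)
river: ρ → (20,68,-11)
river: ρ → (-11,64,32)
river: ρ → (32,64,-11)
river: ρ → (-11,68,20)
river: ρ → (20,52,-35)
river: ρ → (-35,18,37)
river: ρ → (37,56,-16)
river: ρ → (-16,72,5)
river: ρ → (5,68,-44)
river: ρ → (-44,20,29)
river: ρ → (29,38,-35)
river: ρ → (-35,32,32)
river: ρ → (32,32,-35)
river: ρ → (-35,38,29)
river: ρ → (29,20,-44)
river: ρ → (-44,68,5)
river: ρ → (5,72,-16)
river: ρ → (-16,56,37)
closes: descent 1, river 20
min |a| on river = 5

5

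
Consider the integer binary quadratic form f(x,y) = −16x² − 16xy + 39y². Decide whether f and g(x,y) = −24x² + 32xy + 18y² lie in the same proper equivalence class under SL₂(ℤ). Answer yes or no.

D₁ = 2752, D₂ = 2752
river cycle of f (length 12): (-16, 48, 7), (7, 50, -9), (-9, 40, 32), (32, 24, -17), (-17, 44, 12), (12, 52, -1), (-1, 52, 12), (12, 44, -17), (-17, 24, 32), (32, 40, -9), … (2 more)
river cycle of g (length 16): (18, 40, -16), (-16, 24, 34), (34, 44, -6), (-6, 52, 2), (2, 52, -6), (-6, 44, 34), (34, 24, -16), (-16, 40, 18), (18, 32, -24), (-24, 16, 26), … (6 more)
cycles differ ⇒ inequivalent

no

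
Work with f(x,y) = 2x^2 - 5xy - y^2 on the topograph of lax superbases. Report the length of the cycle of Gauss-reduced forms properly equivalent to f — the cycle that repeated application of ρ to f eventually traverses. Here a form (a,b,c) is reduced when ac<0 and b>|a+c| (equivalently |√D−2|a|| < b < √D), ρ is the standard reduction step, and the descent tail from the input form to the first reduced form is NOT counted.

D = 33, ⌊√D⌋ = 5
descent: ρ → (-1,5,2)  [lands on river]
river: ρ → (2,3,-3)
river: ρ → (-3,3,2)
river: ρ → (2,5,-1)
ρ-cycle length = 4 (tail of 1 descent step not counted)

4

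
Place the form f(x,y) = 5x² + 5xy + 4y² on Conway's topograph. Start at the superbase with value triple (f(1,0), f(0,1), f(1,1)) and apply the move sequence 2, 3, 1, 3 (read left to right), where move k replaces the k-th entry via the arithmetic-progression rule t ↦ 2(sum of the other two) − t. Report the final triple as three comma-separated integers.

start (5,4,14) = (f(1,0),f(0,1),f(1,1))
replace slot 2: 2·(5+14) − 4 = 34 → (5,34,14)
replace slot 3: 2·(5+34) − 14 = 64 → (5,34,64)
replace slot 1: 2·(34+64) − 5 = 191 → (191,34,64)
replace slot 3: 2·(191+34) − 64 = 386 → (191,34,386)

191,34,386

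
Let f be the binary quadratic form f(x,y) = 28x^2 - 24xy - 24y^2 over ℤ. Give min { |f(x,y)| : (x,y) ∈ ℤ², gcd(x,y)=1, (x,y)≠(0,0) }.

descent: ρ → (-24,24,28)  [lands on river]
river: ρ → (28,32,-20)
river: ρ → (-20,48,12)
river: ρ → (12,48,-20)
river: ρ → (-20,32,28)
river: ρ → (28,24,-24)
closes: descent 1, river 6
min |a| on river = 12

12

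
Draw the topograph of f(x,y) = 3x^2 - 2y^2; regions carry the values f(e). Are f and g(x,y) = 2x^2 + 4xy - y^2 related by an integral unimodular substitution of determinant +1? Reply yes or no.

D₁ = 24, D₂ = 24
river cycle of f (length 2): (-2, 4, 1), (1, 4, -2)
river cycle of g (length 2): (-1, 4, 2), (2, 4, -1)
cycles differ ⇒ inequivalent

no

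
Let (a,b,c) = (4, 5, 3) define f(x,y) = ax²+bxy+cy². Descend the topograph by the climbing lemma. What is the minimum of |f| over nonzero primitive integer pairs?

translate: b→-3 (≡5 mod 8), so (4,5,3)→(4,-3,2)
flip: (4,-3,2)→(2,3,4)
translate: b→-1 (≡3 mod 4), so (2,3,4)→(2,-1,3)
reduced (well bottom): (2,-1,3) with a≤c, −a<b≤a
well minimum = a = 2

2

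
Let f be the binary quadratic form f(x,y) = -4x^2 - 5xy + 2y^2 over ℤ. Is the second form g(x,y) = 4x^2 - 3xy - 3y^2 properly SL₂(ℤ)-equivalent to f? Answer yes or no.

D₁ = 57, D₂ = 57
river cycle of f (length 6): (2, 5, -4), (-4, 3, 3), (3, 3, -4), (-4, 5, 2), (2, 7, -1), (-1, 7, 2)
river cycle of g (length 6): (-3, 3, 4), (4, 5, -2), (-2, 7, 1), (1, 7, -2), (-2, 5, 4), (4, 3, -3)
cycles differ ⇒ inequivalent

no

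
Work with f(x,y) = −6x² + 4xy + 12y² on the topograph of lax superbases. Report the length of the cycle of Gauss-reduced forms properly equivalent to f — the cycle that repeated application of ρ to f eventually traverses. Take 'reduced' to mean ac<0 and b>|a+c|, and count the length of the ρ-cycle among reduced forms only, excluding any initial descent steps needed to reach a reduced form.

D = 304, ⌊√D⌋ = 17
descent: ρ → (12,-4,-6)
descent: ρ → (-6,16,2)  [lands on river]
river: ρ → (2,16,-6)
river: ρ → (-6,8,10)
river: ρ → (10,12,-4)
river: ρ → (-4,12,10)
river: ρ → (10,8,-6)
ρ-cycle length = 6 (tail of 2 descent steps not counted)

6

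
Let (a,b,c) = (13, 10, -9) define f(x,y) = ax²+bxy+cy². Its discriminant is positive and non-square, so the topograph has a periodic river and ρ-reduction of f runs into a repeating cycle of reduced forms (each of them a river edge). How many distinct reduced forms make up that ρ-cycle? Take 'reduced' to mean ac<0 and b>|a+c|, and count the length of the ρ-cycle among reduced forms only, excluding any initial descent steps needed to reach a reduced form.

D = 568, ⌊√D⌋ = 23
river: ρ → (-9,8,14)
river: ρ → (14,20,-3)
river: ρ → (-3,22,7)
river: ρ → (7,20,-6)
river: ρ → (-6,16,13)
river: ρ → (13,10,-9)
ρ-cycle length = 6 (tail of 0 descent steps not counted)

6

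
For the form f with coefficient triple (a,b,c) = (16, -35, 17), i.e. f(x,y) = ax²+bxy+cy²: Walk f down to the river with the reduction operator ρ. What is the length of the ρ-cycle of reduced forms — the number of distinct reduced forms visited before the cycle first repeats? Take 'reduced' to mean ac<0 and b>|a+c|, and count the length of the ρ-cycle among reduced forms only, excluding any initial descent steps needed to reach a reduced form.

D = 137, ⌊√D⌋ = 11
descent: ρ → (17,1,-2)
descent: ρ → (-2,11,2)  [lands on river]
river: ρ → (2,9,-7)
river: ρ → (-7,5,4)
river: ρ → (4,11,-1)
river: ρ → (-1,11,4)
river: ρ → (4,5,-7)
river: ρ → (-7,9,2)
river: ρ → (2,11,-2)
river: ρ → (-2,9,7)
river: ρ → (7,5,-4)
river: ρ → (-4,11,1)
river: ρ → (1,11,-4)
river: ρ → (-4,5,7)
river: ρ → (7,9,-2)
ρ-cycle length = 14 (tail of 2 descent steps not counted)

14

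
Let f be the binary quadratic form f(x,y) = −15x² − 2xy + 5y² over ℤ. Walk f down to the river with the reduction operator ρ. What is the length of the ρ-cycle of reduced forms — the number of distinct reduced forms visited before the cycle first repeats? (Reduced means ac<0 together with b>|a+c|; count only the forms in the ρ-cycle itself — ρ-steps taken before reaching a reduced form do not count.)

D = 304, ⌊√D⌋ = 17
descent: ρ → (5,12,-8)  [lands on river]
river: ρ → (-8,4,9)
river: ρ → (9,14,-3)
river: ρ → (-3,16,4)
river: ρ → (4,16,-3)
river: ρ → (-3,14,9)
river: ρ → (9,4,-8)
river: ρ → (-8,12,5)
river: ρ → (5,8,-12)
river: ρ → (-12,16,1)
river: ρ → (1,16,-12)
river: ρ → (-12,8,5)
ρ-cycle length = 12 (tail of 1 descent step not counted)

12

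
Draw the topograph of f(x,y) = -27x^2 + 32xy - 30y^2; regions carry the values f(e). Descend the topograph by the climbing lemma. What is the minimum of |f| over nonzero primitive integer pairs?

translate: b→22 (≡-32 mod 54), so (27,-32,30)→(27,22,25)
flip: (27,22,25)→(25,-22,27)
reduced (well bottom): (25,-22,27) with a≤c, −a<b≤a
well minimum |f| = |-25| = 25 (negative-definite)

25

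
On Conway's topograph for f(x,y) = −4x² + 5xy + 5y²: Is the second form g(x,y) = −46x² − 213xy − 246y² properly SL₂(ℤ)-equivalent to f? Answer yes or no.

D₁ = 105, D₂ = 105
river cycle of f (length 6): (5, 5, -4), (-4, 3, 6), (6, 9, -1), (-1, 9, 6), (6, 3, -4), (-4, 5, 5)
river cycle of g (length 6): (-4, 5, 5), (5, 5, -4), (-4, 3, 6), (6, 9, -1), (-1, 9, 6), (6, 3, -4)
cycles coincide ⇒ equivalent

yes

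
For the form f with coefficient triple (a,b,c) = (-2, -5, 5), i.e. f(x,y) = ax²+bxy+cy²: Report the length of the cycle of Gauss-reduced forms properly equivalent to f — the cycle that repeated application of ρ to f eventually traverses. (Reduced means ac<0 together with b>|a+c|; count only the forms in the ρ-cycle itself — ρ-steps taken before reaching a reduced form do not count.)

D = 65, ⌊√D⌋ = 8
descent: ρ → (5,5,-2)  [lands on river]
river: ρ → (-2,7,2)
river: ρ → (2,5,-5)
river: ρ → (-5,5,2)
river: ρ → (2,7,-2)
river: ρ → (-2,5,5)
ρ-cycle length = 6 (tail of 1 descent step not counted)

6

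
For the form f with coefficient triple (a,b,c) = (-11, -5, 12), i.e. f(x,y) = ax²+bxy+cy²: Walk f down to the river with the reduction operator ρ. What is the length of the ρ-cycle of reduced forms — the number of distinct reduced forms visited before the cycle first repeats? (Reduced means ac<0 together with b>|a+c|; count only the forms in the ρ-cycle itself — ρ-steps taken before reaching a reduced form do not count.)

D = 553, ⌊√D⌋ = 23
descent: ρ → (12,5,-11)  [lands on river]
river: ρ → (-11,17,6)
river: ρ → (6,19,-8)
river: ρ → (-8,13,12)
river: ρ → (12,11,-9)
river: ρ → (-9,7,14)
river: ρ → (14,21,-2)
river: ρ → (-2,23,3)
river: ρ → (3,19,-16)
river: ρ → (-16,13,6)
river: ρ → (6,23,-1)
river: ρ → (-1,23,6)
river: ρ → (6,13,-16)
river: ρ → (-16,19,3)
river: ρ → (3,23,-2)
river: ρ → (-2,21,14)
river: ρ → (14,7,-9)
river: ρ → (-9,11,12)
river: ρ → (12,13,-8)
river: ρ → (-8,19,6)
river: ρ → (6,17,-11)
river: ρ → (-11,5,12)
river: ρ → (12,19,-4)
river: ρ → (-4,21,7)
river: ρ → (7,21,-4)
river: ρ → (-4,19,12)
ρ-cycle length = 26 (tail of 1 descent step not counted)

26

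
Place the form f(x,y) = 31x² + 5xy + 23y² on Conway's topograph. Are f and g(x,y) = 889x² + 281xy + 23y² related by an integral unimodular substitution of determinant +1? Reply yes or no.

D₁ = -2827, D₂ = -2827
f: flip: (31,5,23)→(23,-5,31)
f: reduced (well bottom): (23,-5,31) with a≤c, −a<b≤a
g: flip: (889,281,23)→(23,-281,889)
g: translate: b→-5 (≡-281 mod 46), so (23,-281,889)→(23,-5,31)
g: reduced (well bottom): (23,-5,31) with a≤c, −a<b≤a
reduced forms (23, -5, 31) vs (23, -5, 31) ⇒ equivalent

yes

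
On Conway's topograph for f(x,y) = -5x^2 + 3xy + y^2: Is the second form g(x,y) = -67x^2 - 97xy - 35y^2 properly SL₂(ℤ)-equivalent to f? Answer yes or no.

D₁ = 29, D₂ = 29
river cycle of f (length 2): (1, 5, -1), (-1, 5, 1)
river cycle of g (length 2): (1, 5, -1), (-1, 5, 1)
cycles coincide ⇒ equivalent

yes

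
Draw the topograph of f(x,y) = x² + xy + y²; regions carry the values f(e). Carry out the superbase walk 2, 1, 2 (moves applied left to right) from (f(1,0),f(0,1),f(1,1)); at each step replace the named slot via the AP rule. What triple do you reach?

start (1,1,3) = (f(1,0),f(0,1),f(1,1))
replace slot 2: 2·(1+3) − 1 = 7 → (1,7,3)
replace slot 1: 2·(7+3) − 1 = 19 → (19,7,3)
replace slot 2: 2·(19+3) − 7 = 37 → (19,37,3)

19,37,3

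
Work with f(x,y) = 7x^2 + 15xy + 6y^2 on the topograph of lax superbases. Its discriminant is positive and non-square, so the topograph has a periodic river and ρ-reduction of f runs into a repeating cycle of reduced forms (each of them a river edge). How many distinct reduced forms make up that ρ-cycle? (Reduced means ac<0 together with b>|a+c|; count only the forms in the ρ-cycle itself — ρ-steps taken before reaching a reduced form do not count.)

D = 57, ⌊√D⌋ = 7
descent: ρ → (6,-3,-2)
descent: ρ → (-2,7,1)  [lands on river]
river: ρ → (1,7,-2)
river: ρ → (-2,5,4)
river: ρ → (4,3,-3)
river: ρ → (-3,3,4)
river: ρ → (4,5,-2)
ρ-cycle length = 6 (tail of 2 descent steps not counted)

6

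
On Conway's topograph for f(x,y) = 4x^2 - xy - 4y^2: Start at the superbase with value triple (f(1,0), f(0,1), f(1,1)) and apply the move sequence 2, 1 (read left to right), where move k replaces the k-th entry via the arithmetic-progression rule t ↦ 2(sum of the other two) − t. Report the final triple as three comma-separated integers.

start (4,-4,-1) = (f(1,0),f(0,1),f(1,1))
replace slot 2: 2·(4+(-1)) − (-4) = 10 → (4,10,-1)
replace slot 1: 2·(10+(-1)) − 4 = 14 → (14,10,-1)

14,10,-1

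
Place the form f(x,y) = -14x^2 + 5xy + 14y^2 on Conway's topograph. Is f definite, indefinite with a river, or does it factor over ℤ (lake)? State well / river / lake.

D = b²−4ac = 5² − 4·(-14)·14 = 809
D > 0 non-square ⇒ indefinite ⇒ periodic river

river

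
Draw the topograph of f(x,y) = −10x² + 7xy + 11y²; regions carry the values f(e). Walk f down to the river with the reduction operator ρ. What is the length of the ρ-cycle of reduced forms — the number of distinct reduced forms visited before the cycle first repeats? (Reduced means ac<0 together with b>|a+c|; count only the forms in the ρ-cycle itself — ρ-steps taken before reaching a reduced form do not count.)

D = 489, ⌊√D⌋ = 22
river: ρ → (11,15,-6)
river: ρ → (-6,21,2)
river: ρ → (2,19,-16)
river: ρ → (-16,13,5)
river: ρ → (5,17,-10)
river: ρ → (-10,3,12)
river: ρ → (12,21,-1)
river: ρ → (-1,21,12)
river: ρ → (12,3,-10)
river: ρ → (-10,17,5)
river: ρ → (5,13,-16)
river: ρ → (-16,19,2)
river: ρ → (2,21,-6)
river: ρ → (-6,15,11)
river: ρ → (11,7,-10)
river: ρ → (-10,13,8)
river: ρ → (8,19,-4)
river: ρ → (-4,21,3)
river: ρ → (3,21,-4)
river: ρ → (-4,19,8)
river: ρ → (8,13,-10)
river: ρ → (-10,7,11)
ρ-cycle length = 22 (tail of 0 descent steps not counted)

22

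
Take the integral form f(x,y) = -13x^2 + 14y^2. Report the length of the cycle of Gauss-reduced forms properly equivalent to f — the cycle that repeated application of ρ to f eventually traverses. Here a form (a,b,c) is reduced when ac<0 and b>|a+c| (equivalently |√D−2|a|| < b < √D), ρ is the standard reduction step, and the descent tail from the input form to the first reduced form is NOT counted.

D = 728, ⌊√D⌋ = 26
descent: ρ → (14,0,-13)
descent: ρ → (-13,26,1)  [lands on river]
river: ρ → (1,26,-13)
ρ-cycle length = 2 (tail of 2 descent steps not counted)

2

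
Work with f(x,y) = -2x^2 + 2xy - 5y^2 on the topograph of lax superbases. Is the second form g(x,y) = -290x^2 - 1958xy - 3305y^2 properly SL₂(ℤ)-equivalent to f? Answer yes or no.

D₁ = -36, D₂ = -36
f is negative-definite; reduce −f:
−f: translate: b→2 (≡-2 mod 4), so (2,-2,5)→(2,2,5)
−f: reduced (well bottom): (2,2,5) with a≤c, −a<b≤a
flip sign back: reduced form of f is (-2,-2,-5)
g is negative-definite; reduce −g:
−g: translate: b→218 (≡1958 mod 580), so (290,1958,3305)→(290,218,41)
−g: flip: (290,218,41)→(41,-218,290)
−g: translate: b→28 (≡-218 mod 82), so (41,-218,290)→(41,28,5)
−g: flip: (41,28,5)→(5,-28,41)
−g: translate: b→2 (≡-28 mod 10), so (5,-28,41)→(5,2,2)
−g: flip: (5,2,2)→(2,-2,5)
−g: translate: b→2 (≡-2 mod 4), so (2,-2,5)→(2,2,5)
−g: reduced (well bottom): (2,2,5) with a≤c, −a<b≤a
flip sign back: reduced form of g is (-2,-2,-5)
reduced forms (-2, -2, -5) vs (-2, -2, -5) ⇒ equivalent

yes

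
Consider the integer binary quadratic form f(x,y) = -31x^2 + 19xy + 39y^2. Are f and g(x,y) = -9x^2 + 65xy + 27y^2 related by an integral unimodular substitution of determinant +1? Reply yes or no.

D₁ = 5197, D₂ = 5197
river cycle of f (length 54): (39, 59, -11), (-11, 51, 59), (59, 67, -3), (-3, 71, 13), (13, 59, -33), (-33, 7, 39), (39, 71, -1), (-1, 71, 39), (39, 7, -33), (-33, 59, 13), … (44 more)
river cycle of g (length 54): (27, 43, -31), (-31, 19, 39), (39, 59, -11), (-11, 51, 59), (59, 67, -3), (-3, 71, 13), (13, 59, -33), (-33, 7, 39), (39, 71, -1), (-1, 71, 39), … (44 more)
cycles coincide ⇒ equivalent

yes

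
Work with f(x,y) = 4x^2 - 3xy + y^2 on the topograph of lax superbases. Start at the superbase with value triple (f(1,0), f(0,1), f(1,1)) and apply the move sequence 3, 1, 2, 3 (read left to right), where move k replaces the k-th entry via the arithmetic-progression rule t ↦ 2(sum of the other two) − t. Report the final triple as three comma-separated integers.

start (4,1,2) = (f(1,0),f(0,1),f(1,1))
replace slot 3: 2·(4+1) − 2 = 8 → (4,1,8)
replace slot 1: 2·(1+8) − 4 = 14 → (14,1,8)
replace slot 2: 2·(14+8) − 1 = 43 → (14,43,8)
replace slot 3: 2·(14+43) − 8 = 106 → (14,43,106)

14,43,106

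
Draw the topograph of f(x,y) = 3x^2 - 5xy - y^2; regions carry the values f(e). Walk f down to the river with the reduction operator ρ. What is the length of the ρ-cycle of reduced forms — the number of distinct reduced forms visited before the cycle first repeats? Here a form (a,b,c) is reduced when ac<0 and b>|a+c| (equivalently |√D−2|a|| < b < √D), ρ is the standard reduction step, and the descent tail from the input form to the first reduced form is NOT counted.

D = 37, ⌊√D⌋ = 6
descent: ρ → (-1,5,3)  [lands on river]
river: ρ → (3,1,-3)
river: ρ → (-3,5,1)
river: ρ → (1,5,-3)
river: ρ → (-3,1,3)
river: ρ → (3,5,-1)
ρ-cycle length = 6 (tail of 1 descent step not counted)

6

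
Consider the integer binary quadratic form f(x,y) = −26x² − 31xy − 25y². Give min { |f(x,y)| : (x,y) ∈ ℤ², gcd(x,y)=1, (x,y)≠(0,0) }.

translate: b→-21 (≡31 mod 52), so (26,31,25)→(26,-21,20)
flip: (26,-21,20)→(20,21,26)
translate: b→-19 (≡21 mod 40), so (20,21,26)→(20,-19,25)
reduced (well bottom): (20,-19,25) with a≤c, −a<b≤a
well minimum |f| = |-20| = 20 (negative-definite)

20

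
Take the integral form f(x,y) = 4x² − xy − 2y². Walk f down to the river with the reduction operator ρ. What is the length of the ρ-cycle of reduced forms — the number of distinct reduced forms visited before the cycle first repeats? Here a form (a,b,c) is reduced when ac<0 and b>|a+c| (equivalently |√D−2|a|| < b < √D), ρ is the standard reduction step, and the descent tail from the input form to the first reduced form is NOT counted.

D = 33, ⌊√D⌋ = 5
descent: ρ → (-2,5,1)  [lands on river]
river: ρ → (1,5,-2)
river: ρ → (-2,3,3)
river: ρ → (3,3,-2)
ρ-cycle length = 4 (tail of 1 descent step not counted)

4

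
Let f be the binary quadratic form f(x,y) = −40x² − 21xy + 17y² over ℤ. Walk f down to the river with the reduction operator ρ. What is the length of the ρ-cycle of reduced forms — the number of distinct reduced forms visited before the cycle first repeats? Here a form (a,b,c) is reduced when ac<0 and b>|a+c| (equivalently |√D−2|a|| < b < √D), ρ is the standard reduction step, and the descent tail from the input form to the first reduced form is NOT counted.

D = 3161, ⌊√D⌋ = 56
descent: ρ → (17,55,-2)  [lands on river]
river: ρ → (-2,53,44)
river: ρ → (44,35,-11)
river: ρ → (-11,53,8)
river: ρ → (8,43,-41)
river: ρ → (-41,39,10)
river: ρ → (10,41,-37)
river: ρ → (-37,33,14)
river: ρ → (14,51,-10)
river: ρ → (-10,49,19)
river: ρ → (19,27,-32)
river: ρ → (-32,37,14)
river: ρ → (14,47,-17)
river: ρ → (-17,55,2)
river: ρ → (2,53,-44)
river: ρ → (-44,35,11)
river: ρ → (11,53,-8)
river: ρ → (-8,43,41)
river: ρ → (41,39,-10)
river: ρ → (-10,41,37)
river: ρ → (37,33,-14)
river: ρ → (-14,51,10)
river: ρ → (10,49,-19)
river: ρ → (-19,27,32)
river: ρ → (32,37,-14)
river: ρ → (-14,47,17)
ρ-cycle length = 26 (tail of 1 descent step not counted)

26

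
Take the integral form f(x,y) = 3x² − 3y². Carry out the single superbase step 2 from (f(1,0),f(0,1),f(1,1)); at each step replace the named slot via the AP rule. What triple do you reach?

start (3,-3,0) = (f(1,0),f(0,1),f(1,1))
replace slot 2: 2·(3+0) − (-3) = 9 → (3,9,0)

3,9,0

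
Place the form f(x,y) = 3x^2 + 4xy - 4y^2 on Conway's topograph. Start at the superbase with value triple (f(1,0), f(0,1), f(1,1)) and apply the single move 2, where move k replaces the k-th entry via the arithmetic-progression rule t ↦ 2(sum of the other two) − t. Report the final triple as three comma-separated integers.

start (3,-4,3) = (f(1,0),f(0,1),f(1,1))
replace slot 2: 2·(3+3) − (-4) = 16 → (3,16,3)

3,16,3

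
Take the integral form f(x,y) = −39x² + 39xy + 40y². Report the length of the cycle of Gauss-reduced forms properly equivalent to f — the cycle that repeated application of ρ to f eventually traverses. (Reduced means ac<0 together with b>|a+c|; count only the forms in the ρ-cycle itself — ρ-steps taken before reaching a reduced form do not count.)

D = 7761, ⌊√D⌋ = 88
river: ρ → (40,41,-38)
river: ρ → (-38,35,43)
river: ρ → (43,51,-30)
river: ρ → (-30,69,25)
river: ρ → (25,81,-12)
river: ρ → (-12,87,4)
river: ρ → (4,81,-75)
river: ρ → (-75,69,10)
river: ρ → (10,71,-68)
river: ρ → (-68,65,13)
river: ρ → (13,65,-68)
river: ρ → (-68,71,10)
river: ρ → (10,69,-75)
river: ρ → (-75,81,4)
river: ρ → (4,87,-12)
river: ρ → (-12,81,25)
river: ρ → (25,69,-30)
river: ρ → (-30,51,43)
river: ρ → (43,35,-38)
river: ρ → (-38,41,40)
river: ρ → (40,39,-39)
river: ρ → (-39,39,40)
ρ-cycle length = 22 (tail of 0 descent steps not counted)

22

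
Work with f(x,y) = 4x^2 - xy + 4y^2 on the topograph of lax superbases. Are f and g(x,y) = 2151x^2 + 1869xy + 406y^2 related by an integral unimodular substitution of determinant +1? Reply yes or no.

D₁ = -63, D₂ = -63
f: flip: (4,-1,4)→(4,1,4)
f: reduced (well bottom): (4,1,4) with a≤c, −a<b≤a
g: flip: (2151,1869,406)→(406,-1869,2151)
g: translate: b→-245 (≡-1869 mod 812), so (406,-1869,2151)→(406,-245,37)
g: flip: (406,-245,37)→(37,245,406)
g: translate: b→23 (≡245 mod 74), so (37,245,406)→(37,23,4)
g: flip: (37,23,4)→(4,-23,37)
g: translate: b→1 (≡-23 mod 8), so (4,-23,37)→(4,1,4)
g: reduced (well bottom): (4,1,4) with a≤c, −a<b≤a
reduced forms (4, 1, 4) vs (4, 1, 4) ⇒ equivalent

yes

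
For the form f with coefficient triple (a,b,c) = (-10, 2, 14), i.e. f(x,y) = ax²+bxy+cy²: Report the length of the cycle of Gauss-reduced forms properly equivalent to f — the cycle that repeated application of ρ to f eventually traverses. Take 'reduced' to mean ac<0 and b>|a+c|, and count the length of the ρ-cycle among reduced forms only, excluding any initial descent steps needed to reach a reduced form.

D = 564, ⌊√D⌋ = 23
descent: ρ → (14,-2,-10)
descent: ρ → (-10,22,2)  [lands on river]
river: ρ → (2,22,-10)
river: ρ → (-10,18,6)
river: ρ → (6,18,-10)
ρ-cycle length = 4 (tail of 2 descent steps not counted)

4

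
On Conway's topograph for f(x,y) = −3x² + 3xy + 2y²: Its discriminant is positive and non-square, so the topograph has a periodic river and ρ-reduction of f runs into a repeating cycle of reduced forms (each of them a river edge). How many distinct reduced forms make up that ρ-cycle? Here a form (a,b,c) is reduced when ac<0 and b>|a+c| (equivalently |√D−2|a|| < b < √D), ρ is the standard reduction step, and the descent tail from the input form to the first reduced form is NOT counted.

D = 33, ⌊√D⌋ = 5
river: ρ → (2,5,-1)
river: ρ → (-1,5,2)
river: ρ → (2,3,-3)
river: ρ → (-3,3,2)
ρ-cycle length = 4 (tail of 0 descent steps not counted)

4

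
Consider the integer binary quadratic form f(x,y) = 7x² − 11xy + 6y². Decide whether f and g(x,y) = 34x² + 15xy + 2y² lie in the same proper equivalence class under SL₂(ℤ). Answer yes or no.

D₁ = -47, D₂ = -47
f: translate: b→3 (≡-11 mod 14), so (7,-11,6)→(7,3,2)
f: flip: (7,3,2)→(2,-3,7)
f: translate: b→1 (≡-3 mod 4), so (2,-3,7)→(2,1,6)
f: reduced (well bottom): (2,1,6) with a≤c, −a<b≤a
g: flip: (34,15,2)→(2,-15,34)
g: translate: b→1 (≡-15 mod 4), so (2,-15,34)→(2,1,6)
g: reduced (well bottom): (2,1,6) with a≤c, −a<b≤a
reduced forms (2, 1, 6) vs (2, 1, 6) ⇒ equivalent

yes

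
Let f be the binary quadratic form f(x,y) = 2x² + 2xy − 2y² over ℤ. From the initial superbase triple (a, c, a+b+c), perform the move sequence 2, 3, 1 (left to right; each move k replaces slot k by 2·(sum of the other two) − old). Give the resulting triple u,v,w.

start (2,-2,2) = (f(1,0),f(0,1),f(1,1))
replace slot 2: 2·(2+2) − (-2) = 10 → (2,10,2)
replace slot 3: 2·(2+10) − 2 = 22 → (2,10,22)
replace slot 1: 2·(10+22) − 2 = 62 → (62,10,22)

62,10,22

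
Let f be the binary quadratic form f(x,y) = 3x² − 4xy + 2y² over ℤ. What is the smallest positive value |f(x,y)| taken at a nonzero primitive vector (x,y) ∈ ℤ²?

translate: b→2 (≡-4 mod 6), so (3,-4,2)→(3,2,1)
flip: (3,2,1)→(1,-2,3)
translate: b→0 (≡-2 mod 2), so (1,-2,3)→(1,0,2)
reduced (well bottom): (1,0,2) with a≤c, −a<b≤a
well minimum = a = 1

1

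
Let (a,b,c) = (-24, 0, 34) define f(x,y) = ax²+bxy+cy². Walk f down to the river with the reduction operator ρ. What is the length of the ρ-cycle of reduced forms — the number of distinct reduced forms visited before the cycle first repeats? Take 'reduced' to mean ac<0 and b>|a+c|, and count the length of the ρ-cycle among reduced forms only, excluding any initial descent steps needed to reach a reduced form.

D = 3264, ⌊√D⌋ = 57
descent: ρ → (34,0,-24)
descent: ρ → (-24,48,10)  [lands on river]
river: ρ → (10,52,-14)
river: ρ → (-14,32,40)
river: ρ → (40,48,-6)
river: ρ → (-6,48,40)
river: ρ → (40,32,-14)
river: ρ → (-14,52,10)
river: ρ → (10,48,-24)
ρ-cycle length = 8 (tail of 2 descent steps not counted)

8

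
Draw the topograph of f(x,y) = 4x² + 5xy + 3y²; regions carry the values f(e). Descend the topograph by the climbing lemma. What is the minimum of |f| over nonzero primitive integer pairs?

translate: b→-3 (≡5 mod 8), so (4,5,3)→(4,-3,2)
flip: (4,-3,2)→(2,3,4)
translate: b→-1 (≡3 mod 4), so (2,3,4)→(2,-1,3)
reduced (well bottom): (2,-1,3) with a≤c, −a<b≤a
well minimum = a = 2

2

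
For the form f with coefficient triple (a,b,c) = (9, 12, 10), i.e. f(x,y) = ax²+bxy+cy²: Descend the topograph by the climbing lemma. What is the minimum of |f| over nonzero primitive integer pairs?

translate: b→-6 (≡12 mod 18), so (9,12,10)→(9,-6,7)
flip: (9,-6,7)→(7,6,9)
reduced (well bottom): (7,6,9) with a≤c, −a<b≤a
well minimum = a = 7

7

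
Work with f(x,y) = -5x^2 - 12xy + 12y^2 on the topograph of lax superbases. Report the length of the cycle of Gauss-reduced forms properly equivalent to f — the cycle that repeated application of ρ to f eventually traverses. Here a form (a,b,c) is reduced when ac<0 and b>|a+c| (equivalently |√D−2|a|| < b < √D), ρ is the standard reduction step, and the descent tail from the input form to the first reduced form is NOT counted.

D = 384, ⌊√D⌋ = 19
descent: ρ → (12,12,-5)  [lands on river]
river: ρ → (-5,18,3)
river: ρ → (3,18,-5)
river: ρ → (-5,12,12)
ρ-cycle length = 4 (tail of 1 descent step not counted)

4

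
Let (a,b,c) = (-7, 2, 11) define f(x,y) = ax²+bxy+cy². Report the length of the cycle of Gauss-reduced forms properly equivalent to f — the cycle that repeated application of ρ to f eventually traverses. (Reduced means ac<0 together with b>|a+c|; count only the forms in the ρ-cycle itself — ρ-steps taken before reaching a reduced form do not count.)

D = 312, ⌊√D⌋ = 17
descent: ρ → (11,-2,-7)
descent: ρ → (-7,16,2)  [lands on river]
river: ρ → (2,16,-7)
river: ρ → (-7,12,6)
river: ρ → (6,12,-7)
ρ-cycle length = 4 (tail of 2 descent steps not counted)

4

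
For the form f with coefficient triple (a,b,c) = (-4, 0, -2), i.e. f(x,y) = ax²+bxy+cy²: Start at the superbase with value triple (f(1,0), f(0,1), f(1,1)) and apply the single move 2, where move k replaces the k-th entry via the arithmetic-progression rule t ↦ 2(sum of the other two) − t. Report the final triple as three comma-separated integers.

start (-4,-2,-6) = (f(1,0),f(0,1),f(1,1))
replace slot 2: 2·((-4)+(-6)) − (-2) = -18 → (-4,-18,-6)

-4,-18,-6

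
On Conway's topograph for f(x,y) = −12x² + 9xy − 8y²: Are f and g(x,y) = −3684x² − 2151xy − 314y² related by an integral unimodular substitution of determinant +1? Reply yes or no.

D₁ = -303, D₂ = -303
f is negative-definite; reduce −f:
−f: flip: (12,-9,8)→(8,9,12)
−f: translate: b→-7 (≡9 mod 16), so (8,9,12)→(8,-7,11)
−f: reduced (well bottom): (8,-7,11) with a≤c, −a<b≤a
flip sign back: reduced form of f is (-8,7,-11)
g is negative-definite; reduce −g:
−g: flip: (3684,2151,314)→(314,-2151,3684)
−g: translate: b→-267 (≡-2151 mod 628), so (314,-2151,3684)→(314,-267,57)
−g: flip: (314,-267,57)→(57,267,314)
−g: translate: b→39 (≡267 mod 114), so (57,267,314)→(57,39,8)
−g: flip: (57,39,8)→(8,-39,57)
−g: translate: b→-7 (≡-39 mod 16), so (8,-39,57)→(8,-7,11)
−g: reduced (well bottom): (8,-7,11) with a≤c, −a<b≤a
flip sign back: reduced form of g is (-8,7,-11)
reduced forms (-8, 7, -11) vs (-8, 7, -11) ⇒ equivalent

yes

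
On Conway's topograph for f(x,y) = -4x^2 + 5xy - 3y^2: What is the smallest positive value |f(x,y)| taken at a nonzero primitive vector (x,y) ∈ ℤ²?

translate: b→3 (≡-5 mod 8), so (4,-5,3)→(4,3,2)
flip: (4,3,2)→(2,-3,4)
translate: b→1 (≡-3 mod 4), so (2,-3,4)→(2,1,3)
reduced (well bottom): (2,1,3) with a≤c, −a<b≤a
well minimum |f| = |-2| = 2 (negative-definite)

2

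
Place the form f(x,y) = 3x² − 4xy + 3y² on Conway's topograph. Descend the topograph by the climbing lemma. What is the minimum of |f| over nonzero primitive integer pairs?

translate: b→2 (≡-4 mod 6), so (3,-4,3)→(3,2,2)
flip: (3,2,2)→(2,-2,3)
translate: b→2 (≡-2 mod 4), so (2,-2,3)→(2,2,3)
reduced (well bottom): (2,2,3) with a≤c, −a<b≤a
well minimum = a = 2

2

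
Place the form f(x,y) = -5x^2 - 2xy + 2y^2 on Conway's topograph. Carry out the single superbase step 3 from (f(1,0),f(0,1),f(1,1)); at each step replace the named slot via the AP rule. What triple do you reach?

start (-5,2,-5) = (f(1,0),f(0,1),f(1,1))
replace slot 3: 2·((-5)+2) − (-5) = -1 → (-5,2,-1)

-5,2,-1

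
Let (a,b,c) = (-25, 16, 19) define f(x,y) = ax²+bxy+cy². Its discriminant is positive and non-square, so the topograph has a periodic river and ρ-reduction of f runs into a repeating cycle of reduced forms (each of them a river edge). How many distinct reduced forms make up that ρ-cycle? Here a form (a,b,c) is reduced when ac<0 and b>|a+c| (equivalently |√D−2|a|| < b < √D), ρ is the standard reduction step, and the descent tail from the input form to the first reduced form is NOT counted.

D = 2156, ⌊√D⌋ = 46
river: ρ → (19,22,-22)
river: ρ → (-22,22,19)
river: ρ → (19,16,-25)
river: ρ → (-25,34,10)
river: ρ → (10,46,-1)
river: ρ → (-1,46,10)
river: ρ → (10,34,-25)
river: ρ → (-25,16,19)
ρ-cycle length = 8 (tail of 0 descent steps not counted)

8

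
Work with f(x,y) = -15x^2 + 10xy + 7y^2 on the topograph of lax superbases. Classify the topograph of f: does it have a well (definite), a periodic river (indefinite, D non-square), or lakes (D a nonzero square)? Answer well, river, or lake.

D = b²−4ac = 10² − 4·(-15)·7 = 520
D > 0 non-square ⇒ indefinite ⇒ periodic river

river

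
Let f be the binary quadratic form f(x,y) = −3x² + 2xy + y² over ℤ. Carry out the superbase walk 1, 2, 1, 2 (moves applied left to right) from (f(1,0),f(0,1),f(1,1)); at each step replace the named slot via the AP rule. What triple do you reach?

start (-3,1,0) = (f(1,0),f(0,1),f(1,1))
replace slot 1: 2·(1+0) − (-3) = 5 → (5,1,0)
replace slot 2: 2·(5+0) − 1 = 9 → (5,9,0)
replace slot 1: 2·(9+0) − 5 = 13 → (13,9,0)
replace slot 2: 2·(13+0) − 9 = 17 → (13,17,0)

13,17,0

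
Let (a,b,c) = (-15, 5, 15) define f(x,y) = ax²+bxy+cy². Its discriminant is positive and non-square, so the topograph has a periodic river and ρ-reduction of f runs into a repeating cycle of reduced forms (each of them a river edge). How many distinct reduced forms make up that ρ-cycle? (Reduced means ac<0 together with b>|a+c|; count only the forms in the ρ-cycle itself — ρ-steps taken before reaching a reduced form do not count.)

D = 925, ⌊√D⌋ = 30
river: ρ → (15,25,-5)
river: ρ → (-5,25,15)
river: ρ → (15,5,-15)
river: ρ → (-15,25,5)
river: ρ → (5,25,-15)
river: ρ → (-15,5,15)
ρ-cycle length = 6 (tail of 0 descent steps not counted)

6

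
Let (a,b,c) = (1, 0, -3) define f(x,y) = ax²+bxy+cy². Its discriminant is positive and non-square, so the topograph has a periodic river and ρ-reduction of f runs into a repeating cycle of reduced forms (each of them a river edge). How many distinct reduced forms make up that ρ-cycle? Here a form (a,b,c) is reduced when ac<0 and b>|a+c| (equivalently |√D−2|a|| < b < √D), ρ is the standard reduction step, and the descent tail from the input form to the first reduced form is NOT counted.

D = 12, ⌊√D⌋ = 3
descent: ρ → (-3,0,1)
descent: ρ → (1,2,-2)  [lands on river]
river: ρ → (-2,2,1)
ρ-cycle length = 2 (tail of 2 descent steps not counted)

2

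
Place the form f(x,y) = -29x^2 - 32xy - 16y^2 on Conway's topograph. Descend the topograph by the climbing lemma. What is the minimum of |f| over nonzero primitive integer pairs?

translate: b→-26 (≡32 mod 58), so (29,32,16)→(29,-26,13)
flip: (29,-26,13)→(13,26,29)
translate: b→0 (≡26 mod 26), so (13,26,29)→(13,0,16)
reduced (well bottom): (13,0,16) with a≤c, −a<b≤a
well minimum |f| = |-13| = 13 (negative-definite)

13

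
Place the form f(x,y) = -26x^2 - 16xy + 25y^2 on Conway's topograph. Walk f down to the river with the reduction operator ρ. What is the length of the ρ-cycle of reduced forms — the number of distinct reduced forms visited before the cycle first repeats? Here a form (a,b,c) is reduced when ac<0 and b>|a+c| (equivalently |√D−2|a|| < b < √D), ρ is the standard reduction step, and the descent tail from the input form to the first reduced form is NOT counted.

D = 2856, ⌊√D⌋ = 53
descent: ρ → (25,16,-26)  [lands on river]
river: ρ → (-26,36,15)
river: ρ → (15,24,-38)
river: ρ → (-38,52,1)
river: ρ → (1,52,-38)
river: ρ → (-38,24,15)
river: ρ → (15,36,-26)
river: ρ → (-26,16,25)
river: ρ → (25,34,-17)
river: ρ → (-17,34,25)
ρ-cycle length = 10 (tail of 1 descent step not counted)

10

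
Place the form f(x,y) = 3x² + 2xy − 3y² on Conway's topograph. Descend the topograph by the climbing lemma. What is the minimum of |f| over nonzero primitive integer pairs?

river: ρ → (-3,4,2)
river: ρ → (2,4,-3)
river: ρ → (-3,2,3)
river: ρ → (3,4,-2)
river: ρ → (-2,4,3)
river: ρ → (3,2,-3)
closes: descent 0, river 6
min |a| on river = 2

2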